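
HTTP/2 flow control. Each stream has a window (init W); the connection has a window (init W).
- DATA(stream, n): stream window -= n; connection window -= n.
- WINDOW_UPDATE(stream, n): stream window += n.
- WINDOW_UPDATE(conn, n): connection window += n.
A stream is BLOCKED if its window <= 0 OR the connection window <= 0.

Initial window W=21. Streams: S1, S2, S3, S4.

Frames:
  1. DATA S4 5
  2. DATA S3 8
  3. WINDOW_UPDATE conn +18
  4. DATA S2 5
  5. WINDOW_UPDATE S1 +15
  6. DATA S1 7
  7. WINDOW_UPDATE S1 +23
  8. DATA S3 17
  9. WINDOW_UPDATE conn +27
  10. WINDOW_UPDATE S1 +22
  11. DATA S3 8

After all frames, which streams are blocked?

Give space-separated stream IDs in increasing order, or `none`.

Answer: S3

Derivation:
Op 1: conn=16 S1=21 S2=21 S3=21 S4=16 blocked=[]
Op 2: conn=8 S1=21 S2=21 S3=13 S4=16 blocked=[]
Op 3: conn=26 S1=21 S2=21 S3=13 S4=16 blocked=[]
Op 4: conn=21 S1=21 S2=16 S3=13 S4=16 blocked=[]
Op 5: conn=21 S1=36 S2=16 S3=13 S4=16 blocked=[]
Op 6: conn=14 S1=29 S2=16 S3=13 S4=16 blocked=[]
Op 7: conn=14 S1=52 S2=16 S3=13 S4=16 blocked=[]
Op 8: conn=-3 S1=52 S2=16 S3=-4 S4=16 blocked=[1, 2, 3, 4]
Op 9: conn=24 S1=52 S2=16 S3=-4 S4=16 blocked=[3]
Op 10: conn=24 S1=74 S2=16 S3=-4 S4=16 blocked=[3]
Op 11: conn=16 S1=74 S2=16 S3=-12 S4=16 blocked=[3]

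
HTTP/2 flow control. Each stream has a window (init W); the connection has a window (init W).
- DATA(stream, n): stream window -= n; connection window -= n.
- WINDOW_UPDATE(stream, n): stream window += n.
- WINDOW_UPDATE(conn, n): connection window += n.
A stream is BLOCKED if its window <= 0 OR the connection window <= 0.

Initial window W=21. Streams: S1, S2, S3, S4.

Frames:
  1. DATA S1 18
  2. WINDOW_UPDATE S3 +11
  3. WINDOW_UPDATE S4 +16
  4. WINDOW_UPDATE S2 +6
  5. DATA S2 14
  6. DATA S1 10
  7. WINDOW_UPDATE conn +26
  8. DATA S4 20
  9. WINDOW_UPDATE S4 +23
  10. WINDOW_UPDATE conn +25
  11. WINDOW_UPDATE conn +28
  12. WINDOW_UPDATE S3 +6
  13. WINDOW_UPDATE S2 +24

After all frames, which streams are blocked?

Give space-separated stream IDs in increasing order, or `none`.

Answer: S1

Derivation:
Op 1: conn=3 S1=3 S2=21 S3=21 S4=21 blocked=[]
Op 2: conn=3 S1=3 S2=21 S3=32 S4=21 blocked=[]
Op 3: conn=3 S1=3 S2=21 S3=32 S4=37 blocked=[]
Op 4: conn=3 S1=3 S2=27 S3=32 S4=37 blocked=[]
Op 5: conn=-11 S1=3 S2=13 S3=32 S4=37 blocked=[1, 2, 3, 4]
Op 6: conn=-21 S1=-7 S2=13 S3=32 S4=37 blocked=[1, 2, 3, 4]
Op 7: conn=5 S1=-7 S2=13 S3=32 S4=37 blocked=[1]
Op 8: conn=-15 S1=-7 S2=13 S3=32 S4=17 blocked=[1, 2, 3, 4]
Op 9: conn=-15 S1=-7 S2=13 S3=32 S4=40 blocked=[1, 2, 3, 4]
Op 10: conn=10 S1=-7 S2=13 S3=32 S4=40 blocked=[1]
Op 11: conn=38 S1=-7 S2=13 S3=32 S4=40 blocked=[1]
Op 12: conn=38 S1=-7 S2=13 S3=38 S4=40 blocked=[1]
Op 13: conn=38 S1=-7 S2=37 S3=38 S4=40 blocked=[1]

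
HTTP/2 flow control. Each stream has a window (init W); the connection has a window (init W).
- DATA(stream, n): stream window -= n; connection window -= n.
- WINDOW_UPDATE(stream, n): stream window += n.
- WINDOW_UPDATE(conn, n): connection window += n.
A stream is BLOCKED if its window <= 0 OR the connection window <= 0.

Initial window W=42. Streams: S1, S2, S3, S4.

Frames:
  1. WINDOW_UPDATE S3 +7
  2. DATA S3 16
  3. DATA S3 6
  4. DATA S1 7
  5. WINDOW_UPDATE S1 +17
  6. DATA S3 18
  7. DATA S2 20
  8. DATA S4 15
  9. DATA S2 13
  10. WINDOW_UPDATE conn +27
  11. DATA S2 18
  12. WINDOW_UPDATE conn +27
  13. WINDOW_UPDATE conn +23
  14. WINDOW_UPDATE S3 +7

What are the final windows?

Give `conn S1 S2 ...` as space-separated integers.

Answer: 6 52 -9 16 27

Derivation:
Op 1: conn=42 S1=42 S2=42 S3=49 S4=42 blocked=[]
Op 2: conn=26 S1=42 S2=42 S3=33 S4=42 blocked=[]
Op 3: conn=20 S1=42 S2=42 S3=27 S4=42 blocked=[]
Op 4: conn=13 S1=35 S2=42 S3=27 S4=42 blocked=[]
Op 5: conn=13 S1=52 S2=42 S3=27 S4=42 blocked=[]
Op 6: conn=-5 S1=52 S2=42 S3=9 S4=42 blocked=[1, 2, 3, 4]
Op 7: conn=-25 S1=52 S2=22 S3=9 S4=42 blocked=[1, 2, 3, 4]
Op 8: conn=-40 S1=52 S2=22 S3=9 S4=27 blocked=[1, 2, 3, 4]
Op 9: conn=-53 S1=52 S2=9 S3=9 S4=27 blocked=[1, 2, 3, 4]
Op 10: conn=-26 S1=52 S2=9 S3=9 S4=27 blocked=[1, 2, 3, 4]
Op 11: conn=-44 S1=52 S2=-9 S3=9 S4=27 blocked=[1, 2, 3, 4]
Op 12: conn=-17 S1=52 S2=-9 S3=9 S4=27 blocked=[1, 2, 3, 4]
Op 13: conn=6 S1=52 S2=-9 S3=9 S4=27 blocked=[2]
Op 14: conn=6 S1=52 S2=-9 S3=16 S4=27 blocked=[2]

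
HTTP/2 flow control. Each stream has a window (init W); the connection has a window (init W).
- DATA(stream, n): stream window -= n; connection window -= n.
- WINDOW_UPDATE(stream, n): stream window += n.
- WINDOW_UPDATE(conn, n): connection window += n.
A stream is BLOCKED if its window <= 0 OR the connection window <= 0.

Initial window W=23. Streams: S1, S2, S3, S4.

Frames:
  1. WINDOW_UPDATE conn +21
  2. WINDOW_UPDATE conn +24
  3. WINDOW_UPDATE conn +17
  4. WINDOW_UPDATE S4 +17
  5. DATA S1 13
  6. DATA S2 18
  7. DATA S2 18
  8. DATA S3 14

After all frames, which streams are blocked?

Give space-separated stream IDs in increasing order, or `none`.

Answer: S2

Derivation:
Op 1: conn=44 S1=23 S2=23 S3=23 S4=23 blocked=[]
Op 2: conn=68 S1=23 S2=23 S3=23 S4=23 blocked=[]
Op 3: conn=85 S1=23 S2=23 S3=23 S4=23 blocked=[]
Op 4: conn=85 S1=23 S2=23 S3=23 S4=40 blocked=[]
Op 5: conn=72 S1=10 S2=23 S3=23 S4=40 blocked=[]
Op 6: conn=54 S1=10 S2=5 S3=23 S4=40 blocked=[]
Op 7: conn=36 S1=10 S2=-13 S3=23 S4=40 blocked=[2]
Op 8: conn=22 S1=10 S2=-13 S3=9 S4=40 blocked=[2]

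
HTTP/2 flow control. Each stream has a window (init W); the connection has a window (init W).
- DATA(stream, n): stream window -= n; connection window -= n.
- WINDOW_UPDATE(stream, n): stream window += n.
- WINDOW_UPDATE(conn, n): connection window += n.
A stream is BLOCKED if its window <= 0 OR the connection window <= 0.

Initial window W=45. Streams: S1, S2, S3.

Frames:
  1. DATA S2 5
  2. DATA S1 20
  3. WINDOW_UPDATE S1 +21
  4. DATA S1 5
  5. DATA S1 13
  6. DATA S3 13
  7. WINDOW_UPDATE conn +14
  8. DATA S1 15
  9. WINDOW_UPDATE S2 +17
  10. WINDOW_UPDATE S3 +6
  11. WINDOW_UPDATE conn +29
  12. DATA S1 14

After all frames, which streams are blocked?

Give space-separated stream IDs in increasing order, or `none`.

Answer: S1

Derivation:
Op 1: conn=40 S1=45 S2=40 S3=45 blocked=[]
Op 2: conn=20 S1=25 S2=40 S3=45 blocked=[]
Op 3: conn=20 S1=46 S2=40 S3=45 blocked=[]
Op 4: conn=15 S1=41 S2=40 S3=45 blocked=[]
Op 5: conn=2 S1=28 S2=40 S3=45 blocked=[]
Op 6: conn=-11 S1=28 S2=40 S3=32 blocked=[1, 2, 3]
Op 7: conn=3 S1=28 S2=40 S3=32 blocked=[]
Op 8: conn=-12 S1=13 S2=40 S3=32 blocked=[1, 2, 3]
Op 9: conn=-12 S1=13 S2=57 S3=32 blocked=[1, 2, 3]
Op 10: conn=-12 S1=13 S2=57 S3=38 blocked=[1, 2, 3]
Op 11: conn=17 S1=13 S2=57 S3=38 blocked=[]
Op 12: conn=3 S1=-1 S2=57 S3=38 blocked=[1]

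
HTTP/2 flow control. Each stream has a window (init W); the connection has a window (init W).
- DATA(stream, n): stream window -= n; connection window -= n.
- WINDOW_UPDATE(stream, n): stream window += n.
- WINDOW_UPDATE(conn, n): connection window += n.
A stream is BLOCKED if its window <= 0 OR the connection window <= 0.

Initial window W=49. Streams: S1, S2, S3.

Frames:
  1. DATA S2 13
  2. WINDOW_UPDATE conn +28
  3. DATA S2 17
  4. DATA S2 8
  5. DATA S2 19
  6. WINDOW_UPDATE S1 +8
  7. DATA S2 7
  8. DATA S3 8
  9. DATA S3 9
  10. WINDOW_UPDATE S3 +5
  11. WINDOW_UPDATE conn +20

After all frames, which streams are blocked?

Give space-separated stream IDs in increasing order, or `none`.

Answer: S2

Derivation:
Op 1: conn=36 S1=49 S2=36 S3=49 blocked=[]
Op 2: conn=64 S1=49 S2=36 S3=49 blocked=[]
Op 3: conn=47 S1=49 S2=19 S3=49 blocked=[]
Op 4: conn=39 S1=49 S2=11 S3=49 blocked=[]
Op 5: conn=20 S1=49 S2=-8 S3=49 blocked=[2]
Op 6: conn=20 S1=57 S2=-8 S3=49 blocked=[2]
Op 7: conn=13 S1=57 S2=-15 S3=49 blocked=[2]
Op 8: conn=5 S1=57 S2=-15 S3=41 blocked=[2]
Op 9: conn=-4 S1=57 S2=-15 S3=32 blocked=[1, 2, 3]
Op 10: conn=-4 S1=57 S2=-15 S3=37 blocked=[1, 2, 3]
Op 11: conn=16 S1=57 S2=-15 S3=37 blocked=[2]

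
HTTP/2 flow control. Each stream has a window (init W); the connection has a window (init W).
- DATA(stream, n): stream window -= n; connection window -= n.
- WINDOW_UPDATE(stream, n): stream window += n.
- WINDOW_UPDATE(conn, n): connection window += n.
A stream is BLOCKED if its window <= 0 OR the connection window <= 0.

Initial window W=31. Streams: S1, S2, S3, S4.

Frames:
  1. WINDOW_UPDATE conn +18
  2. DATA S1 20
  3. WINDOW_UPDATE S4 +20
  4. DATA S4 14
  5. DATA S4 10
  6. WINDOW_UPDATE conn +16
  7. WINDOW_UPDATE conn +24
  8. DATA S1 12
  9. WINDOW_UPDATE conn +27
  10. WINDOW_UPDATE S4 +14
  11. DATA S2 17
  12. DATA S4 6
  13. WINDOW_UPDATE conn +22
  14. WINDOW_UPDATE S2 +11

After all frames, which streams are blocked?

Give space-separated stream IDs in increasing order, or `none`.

Answer: S1

Derivation:
Op 1: conn=49 S1=31 S2=31 S3=31 S4=31 blocked=[]
Op 2: conn=29 S1=11 S2=31 S3=31 S4=31 blocked=[]
Op 3: conn=29 S1=11 S2=31 S3=31 S4=51 blocked=[]
Op 4: conn=15 S1=11 S2=31 S3=31 S4=37 blocked=[]
Op 5: conn=5 S1=11 S2=31 S3=31 S4=27 blocked=[]
Op 6: conn=21 S1=11 S2=31 S3=31 S4=27 blocked=[]
Op 7: conn=45 S1=11 S2=31 S3=31 S4=27 blocked=[]
Op 8: conn=33 S1=-1 S2=31 S3=31 S4=27 blocked=[1]
Op 9: conn=60 S1=-1 S2=31 S3=31 S4=27 blocked=[1]
Op 10: conn=60 S1=-1 S2=31 S3=31 S4=41 blocked=[1]
Op 11: conn=43 S1=-1 S2=14 S3=31 S4=41 blocked=[1]
Op 12: conn=37 S1=-1 S2=14 S3=31 S4=35 blocked=[1]
Op 13: conn=59 S1=-1 S2=14 S3=31 S4=35 blocked=[1]
Op 14: conn=59 S1=-1 S2=25 S3=31 S4=35 blocked=[1]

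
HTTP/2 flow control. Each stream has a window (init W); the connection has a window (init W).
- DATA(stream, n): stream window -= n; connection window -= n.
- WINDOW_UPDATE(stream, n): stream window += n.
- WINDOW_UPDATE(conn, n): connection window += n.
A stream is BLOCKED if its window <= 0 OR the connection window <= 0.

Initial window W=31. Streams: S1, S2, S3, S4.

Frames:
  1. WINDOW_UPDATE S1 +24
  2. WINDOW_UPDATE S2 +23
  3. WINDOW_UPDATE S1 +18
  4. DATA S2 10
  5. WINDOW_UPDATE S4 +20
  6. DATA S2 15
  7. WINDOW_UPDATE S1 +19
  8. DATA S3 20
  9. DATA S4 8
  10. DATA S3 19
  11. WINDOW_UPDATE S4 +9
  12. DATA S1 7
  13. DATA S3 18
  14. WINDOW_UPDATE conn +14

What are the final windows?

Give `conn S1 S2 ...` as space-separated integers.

Answer: -52 85 29 -26 52

Derivation:
Op 1: conn=31 S1=55 S2=31 S3=31 S4=31 blocked=[]
Op 2: conn=31 S1=55 S2=54 S3=31 S4=31 blocked=[]
Op 3: conn=31 S1=73 S2=54 S3=31 S4=31 blocked=[]
Op 4: conn=21 S1=73 S2=44 S3=31 S4=31 blocked=[]
Op 5: conn=21 S1=73 S2=44 S3=31 S4=51 blocked=[]
Op 6: conn=6 S1=73 S2=29 S3=31 S4=51 blocked=[]
Op 7: conn=6 S1=92 S2=29 S3=31 S4=51 blocked=[]
Op 8: conn=-14 S1=92 S2=29 S3=11 S4=51 blocked=[1, 2, 3, 4]
Op 9: conn=-22 S1=92 S2=29 S3=11 S4=43 blocked=[1, 2, 3, 4]
Op 10: conn=-41 S1=92 S2=29 S3=-8 S4=43 blocked=[1, 2, 3, 4]
Op 11: conn=-41 S1=92 S2=29 S3=-8 S4=52 blocked=[1, 2, 3, 4]
Op 12: conn=-48 S1=85 S2=29 S3=-8 S4=52 blocked=[1, 2, 3, 4]
Op 13: conn=-66 S1=85 S2=29 S3=-26 S4=52 blocked=[1, 2, 3, 4]
Op 14: conn=-52 S1=85 S2=29 S3=-26 S4=52 blocked=[1, 2, 3, 4]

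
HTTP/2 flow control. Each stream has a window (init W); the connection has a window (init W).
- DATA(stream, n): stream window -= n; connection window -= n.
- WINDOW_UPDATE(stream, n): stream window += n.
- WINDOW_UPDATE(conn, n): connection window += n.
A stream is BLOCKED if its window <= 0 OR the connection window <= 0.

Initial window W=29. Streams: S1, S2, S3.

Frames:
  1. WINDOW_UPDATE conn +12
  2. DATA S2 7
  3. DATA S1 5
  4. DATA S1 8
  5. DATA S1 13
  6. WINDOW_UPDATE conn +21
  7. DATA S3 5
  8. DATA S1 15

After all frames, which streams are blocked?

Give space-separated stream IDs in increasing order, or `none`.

Answer: S1

Derivation:
Op 1: conn=41 S1=29 S2=29 S3=29 blocked=[]
Op 2: conn=34 S1=29 S2=22 S3=29 blocked=[]
Op 3: conn=29 S1=24 S2=22 S3=29 blocked=[]
Op 4: conn=21 S1=16 S2=22 S3=29 blocked=[]
Op 5: conn=8 S1=3 S2=22 S3=29 blocked=[]
Op 6: conn=29 S1=3 S2=22 S3=29 blocked=[]
Op 7: conn=24 S1=3 S2=22 S3=24 blocked=[]
Op 8: conn=9 S1=-12 S2=22 S3=24 blocked=[1]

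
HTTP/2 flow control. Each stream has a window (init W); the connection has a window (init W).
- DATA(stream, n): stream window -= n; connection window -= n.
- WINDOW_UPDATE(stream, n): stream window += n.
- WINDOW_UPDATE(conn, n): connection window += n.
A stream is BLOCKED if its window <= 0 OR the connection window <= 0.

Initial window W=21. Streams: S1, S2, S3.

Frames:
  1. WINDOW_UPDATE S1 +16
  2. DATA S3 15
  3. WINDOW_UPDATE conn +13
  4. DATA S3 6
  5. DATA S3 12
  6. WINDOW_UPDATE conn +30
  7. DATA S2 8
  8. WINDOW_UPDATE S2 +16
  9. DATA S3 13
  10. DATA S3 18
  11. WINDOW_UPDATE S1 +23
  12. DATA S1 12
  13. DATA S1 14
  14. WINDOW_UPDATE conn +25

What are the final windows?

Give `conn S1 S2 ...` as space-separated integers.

Op 1: conn=21 S1=37 S2=21 S3=21 blocked=[]
Op 2: conn=6 S1=37 S2=21 S3=6 blocked=[]
Op 3: conn=19 S1=37 S2=21 S3=6 blocked=[]
Op 4: conn=13 S1=37 S2=21 S3=0 blocked=[3]
Op 5: conn=1 S1=37 S2=21 S3=-12 blocked=[3]
Op 6: conn=31 S1=37 S2=21 S3=-12 blocked=[3]
Op 7: conn=23 S1=37 S2=13 S3=-12 blocked=[3]
Op 8: conn=23 S1=37 S2=29 S3=-12 blocked=[3]
Op 9: conn=10 S1=37 S2=29 S3=-25 blocked=[3]
Op 10: conn=-8 S1=37 S2=29 S3=-43 blocked=[1, 2, 3]
Op 11: conn=-8 S1=60 S2=29 S3=-43 blocked=[1, 2, 3]
Op 12: conn=-20 S1=48 S2=29 S3=-43 blocked=[1, 2, 3]
Op 13: conn=-34 S1=34 S2=29 S3=-43 blocked=[1, 2, 3]
Op 14: conn=-9 S1=34 S2=29 S3=-43 blocked=[1, 2, 3]

Answer: -9 34 29 -43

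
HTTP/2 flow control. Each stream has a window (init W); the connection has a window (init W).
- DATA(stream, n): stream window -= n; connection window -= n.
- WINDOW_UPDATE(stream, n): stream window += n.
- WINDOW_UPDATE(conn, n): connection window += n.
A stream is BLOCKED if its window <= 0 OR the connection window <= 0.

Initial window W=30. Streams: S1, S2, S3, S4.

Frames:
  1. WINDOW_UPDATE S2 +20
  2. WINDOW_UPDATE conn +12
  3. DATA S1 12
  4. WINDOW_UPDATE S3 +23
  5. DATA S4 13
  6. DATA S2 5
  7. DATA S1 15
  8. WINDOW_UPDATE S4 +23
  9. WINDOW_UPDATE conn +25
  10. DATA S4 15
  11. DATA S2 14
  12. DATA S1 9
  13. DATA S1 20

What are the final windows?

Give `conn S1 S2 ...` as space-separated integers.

Answer: -36 -26 31 53 25

Derivation:
Op 1: conn=30 S1=30 S2=50 S3=30 S4=30 blocked=[]
Op 2: conn=42 S1=30 S2=50 S3=30 S4=30 blocked=[]
Op 3: conn=30 S1=18 S2=50 S3=30 S4=30 blocked=[]
Op 4: conn=30 S1=18 S2=50 S3=53 S4=30 blocked=[]
Op 5: conn=17 S1=18 S2=50 S3=53 S4=17 blocked=[]
Op 6: conn=12 S1=18 S2=45 S3=53 S4=17 blocked=[]
Op 7: conn=-3 S1=3 S2=45 S3=53 S4=17 blocked=[1, 2, 3, 4]
Op 8: conn=-3 S1=3 S2=45 S3=53 S4=40 blocked=[1, 2, 3, 4]
Op 9: conn=22 S1=3 S2=45 S3=53 S4=40 blocked=[]
Op 10: conn=7 S1=3 S2=45 S3=53 S4=25 blocked=[]
Op 11: conn=-7 S1=3 S2=31 S3=53 S4=25 blocked=[1, 2, 3, 4]
Op 12: conn=-16 S1=-6 S2=31 S3=53 S4=25 blocked=[1, 2, 3, 4]
Op 13: conn=-36 S1=-26 S2=31 S3=53 S4=25 blocked=[1, 2, 3, 4]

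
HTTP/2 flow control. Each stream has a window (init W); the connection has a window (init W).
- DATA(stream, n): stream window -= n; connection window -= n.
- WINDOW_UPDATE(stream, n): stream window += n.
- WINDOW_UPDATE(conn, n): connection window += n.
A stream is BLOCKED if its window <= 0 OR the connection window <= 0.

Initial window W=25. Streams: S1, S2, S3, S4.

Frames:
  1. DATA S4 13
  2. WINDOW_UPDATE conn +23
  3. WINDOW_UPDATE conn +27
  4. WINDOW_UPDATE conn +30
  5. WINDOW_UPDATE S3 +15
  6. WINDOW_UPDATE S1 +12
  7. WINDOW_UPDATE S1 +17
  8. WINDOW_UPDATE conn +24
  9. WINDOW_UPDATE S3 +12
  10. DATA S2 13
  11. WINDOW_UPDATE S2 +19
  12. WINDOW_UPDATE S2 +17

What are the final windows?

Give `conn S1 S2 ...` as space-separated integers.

Answer: 103 54 48 52 12

Derivation:
Op 1: conn=12 S1=25 S2=25 S3=25 S4=12 blocked=[]
Op 2: conn=35 S1=25 S2=25 S3=25 S4=12 blocked=[]
Op 3: conn=62 S1=25 S2=25 S3=25 S4=12 blocked=[]
Op 4: conn=92 S1=25 S2=25 S3=25 S4=12 blocked=[]
Op 5: conn=92 S1=25 S2=25 S3=40 S4=12 blocked=[]
Op 6: conn=92 S1=37 S2=25 S3=40 S4=12 blocked=[]
Op 7: conn=92 S1=54 S2=25 S3=40 S4=12 blocked=[]
Op 8: conn=116 S1=54 S2=25 S3=40 S4=12 blocked=[]
Op 9: conn=116 S1=54 S2=25 S3=52 S4=12 blocked=[]
Op 10: conn=103 S1=54 S2=12 S3=52 S4=12 blocked=[]
Op 11: conn=103 S1=54 S2=31 S3=52 S4=12 blocked=[]
Op 12: conn=103 S1=54 S2=48 S3=52 S4=12 blocked=[]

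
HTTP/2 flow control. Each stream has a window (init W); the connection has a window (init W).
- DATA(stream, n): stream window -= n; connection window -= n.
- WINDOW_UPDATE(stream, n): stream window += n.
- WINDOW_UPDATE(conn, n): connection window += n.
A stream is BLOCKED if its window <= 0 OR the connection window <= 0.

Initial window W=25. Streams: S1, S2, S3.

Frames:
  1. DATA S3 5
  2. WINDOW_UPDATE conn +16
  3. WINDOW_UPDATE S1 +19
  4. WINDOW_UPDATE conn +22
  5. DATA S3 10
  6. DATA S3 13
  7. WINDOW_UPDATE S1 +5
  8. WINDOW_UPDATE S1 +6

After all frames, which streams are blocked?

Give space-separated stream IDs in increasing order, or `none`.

Answer: S3

Derivation:
Op 1: conn=20 S1=25 S2=25 S3=20 blocked=[]
Op 2: conn=36 S1=25 S2=25 S3=20 blocked=[]
Op 3: conn=36 S1=44 S2=25 S3=20 blocked=[]
Op 4: conn=58 S1=44 S2=25 S3=20 blocked=[]
Op 5: conn=48 S1=44 S2=25 S3=10 blocked=[]
Op 6: conn=35 S1=44 S2=25 S3=-3 blocked=[3]
Op 7: conn=35 S1=49 S2=25 S3=-3 blocked=[3]
Op 8: conn=35 S1=55 S2=25 S3=-3 blocked=[3]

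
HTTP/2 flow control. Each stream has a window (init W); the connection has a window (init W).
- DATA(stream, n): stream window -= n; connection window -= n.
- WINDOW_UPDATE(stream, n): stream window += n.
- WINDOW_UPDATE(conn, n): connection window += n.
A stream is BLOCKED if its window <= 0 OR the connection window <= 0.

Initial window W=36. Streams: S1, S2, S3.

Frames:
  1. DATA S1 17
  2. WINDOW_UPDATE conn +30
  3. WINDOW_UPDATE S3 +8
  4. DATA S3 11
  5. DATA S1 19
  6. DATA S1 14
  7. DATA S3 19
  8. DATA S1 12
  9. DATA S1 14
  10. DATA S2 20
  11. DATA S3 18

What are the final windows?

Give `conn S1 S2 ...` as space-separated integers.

Answer: -78 -40 16 -4

Derivation:
Op 1: conn=19 S1=19 S2=36 S3=36 blocked=[]
Op 2: conn=49 S1=19 S2=36 S3=36 blocked=[]
Op 3: conn=49 S1=19 S2=36 S3=44 blocked=[]
Op 4: conn=38 S1=19 S2=36 S3=33 blocked=[]
Op 5: conn=19 S1=0 S2=36 S3=33 blocked=[1]
Op 6: conn=5 S1=-14 S2=36 S3=33 blocked=[1]
Op 7: conn=-14 S1=-14 S2=36 S3=14 blocked=[1, 2, 3]
Op 8: conn=-26 S1=-26 S2=36 S3=14 blocked=[1, 2, 3]
Op 9: conn=-40 S1=-40 S2=36 S3=14 blocked=[1, 2, 3]
Op 10: conn=-60 S1=-40 S2=16 S3=14 blocked=[1, 2, 3]
Op 11: conn=-78 S1=-40 S2=16 S3=-4 blocked=[1, 2, 3]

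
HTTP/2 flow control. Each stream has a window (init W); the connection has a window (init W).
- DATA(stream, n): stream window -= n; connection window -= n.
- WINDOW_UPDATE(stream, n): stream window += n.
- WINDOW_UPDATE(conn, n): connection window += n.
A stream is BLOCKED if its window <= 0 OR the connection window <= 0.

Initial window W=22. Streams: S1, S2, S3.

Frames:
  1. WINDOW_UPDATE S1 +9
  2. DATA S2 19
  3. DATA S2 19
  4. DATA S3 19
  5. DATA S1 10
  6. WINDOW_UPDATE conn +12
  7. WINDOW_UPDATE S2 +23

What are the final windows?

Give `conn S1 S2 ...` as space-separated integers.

Answer: -33 21 7 3

Derivation:
Op 1: conn=22 S1=31 S2=22 S3=22 blocked=[]
Op 2: conn=3 S1=31 S2=3 S3=22 blocked=[]
Op 3: conn=-16 S1=31 S2=-16 S3=22 blocked=[1, 2, 3]
Op 4: conn=-35 S1=31 S2=-16 S3=3 blocked=[1, 2, 3]
Op 5: conn=-45 S1=21 S2=-16 S3=3 blocked=[1, 2, 3]
Op 6: conn=-33 S1=21 S2=-16 S3=3 blocked=[1, 2, 3]
Op 7: conn=-33 S1=21 S2=7 S3=3 blocked=[1, 2, 3]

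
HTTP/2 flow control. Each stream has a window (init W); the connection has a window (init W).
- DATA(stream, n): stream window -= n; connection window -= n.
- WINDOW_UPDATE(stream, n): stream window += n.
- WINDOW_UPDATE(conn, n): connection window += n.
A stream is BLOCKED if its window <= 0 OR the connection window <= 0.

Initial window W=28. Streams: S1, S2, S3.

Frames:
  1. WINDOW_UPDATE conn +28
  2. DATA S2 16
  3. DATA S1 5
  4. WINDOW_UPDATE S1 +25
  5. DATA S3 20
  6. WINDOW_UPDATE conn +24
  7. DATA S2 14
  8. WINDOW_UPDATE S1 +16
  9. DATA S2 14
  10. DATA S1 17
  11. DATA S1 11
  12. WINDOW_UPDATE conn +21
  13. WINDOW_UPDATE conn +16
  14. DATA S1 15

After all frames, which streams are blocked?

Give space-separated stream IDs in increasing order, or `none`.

Answer: S2

Derivation:
Op 1: conn=56 S1=28 S2=28 S3=28 blocked=[]
Op 2: conn=40 S1=28 S2=12 S3=28 blocked=[]
Op 3: conn=35 S1=23 S2=12 S3=28 blocked=[]
Op 4: conn=35 S1=48 S2=12 S3=28 blocked=[]
Op 5: conn=15 S1=48 S2=12 S3=8 blocked=[]
Op 6: conn=39 S1=48 S2=12 S3=8 blocked=[]
Op 7: conn=25 S1=48 S2=-2 S3=8 blocked=[2]
Op 8: conn=25 S1=64 S2=-2 S3=8 blocked=[2]
Op 9: conn=11 S1=64 S2=-16 S3=8 blocked=[2]
Op 10: conn=-6 S1=47 S2=-16 S3=8 blocked=[1, 2, 3]
Op 11: conn=-17 S1=36 S2=-16 S3=8 blocked=[1, 2, 3]
Op 12: conn=4 S1=36 S2=-16 S3=8 blocked=[2]
Op 13: conn=20 S1=36 S2=-16 S3=8 blocked=[2]
Op 14: conn=5 S1=21 S2=-16 S3=8 blocked=[2]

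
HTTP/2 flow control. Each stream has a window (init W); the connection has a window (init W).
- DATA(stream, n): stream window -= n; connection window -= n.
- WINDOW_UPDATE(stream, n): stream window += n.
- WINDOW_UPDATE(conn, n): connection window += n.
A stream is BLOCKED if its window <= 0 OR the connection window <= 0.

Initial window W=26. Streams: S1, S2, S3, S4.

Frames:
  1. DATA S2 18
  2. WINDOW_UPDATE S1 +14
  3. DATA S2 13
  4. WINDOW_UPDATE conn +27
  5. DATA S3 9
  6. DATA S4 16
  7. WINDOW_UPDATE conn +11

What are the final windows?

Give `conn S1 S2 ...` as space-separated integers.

Op 1: conn=8 S1=26 S2=8 S3=26 S4=26 blocked=[]
Op 2: conn=8 S1=40 S2=8 S3=26 S4=26 blocked=[]
Op 3: conn=-5 S1=40 S2=-5 S3=26 S4=26 blocked=[1, 2, 3, 4]
Op 4: conn=22 S1=40 S2=-5 S3=26 S4=26 blocked=[2]
Op 5: conn=13 S1=40 S2=-5 S3=17 S4=26 blocked=[2]
Op 6: conn=-3 S1=40 S2=-5 S3=17 S4=10 blocked=[1, 2, 3, 4]
Op 7: conn=8 S1=40 S2=-5 S3=17 S4=10 blocked=[2]

Answer: 8 40 -5 17 10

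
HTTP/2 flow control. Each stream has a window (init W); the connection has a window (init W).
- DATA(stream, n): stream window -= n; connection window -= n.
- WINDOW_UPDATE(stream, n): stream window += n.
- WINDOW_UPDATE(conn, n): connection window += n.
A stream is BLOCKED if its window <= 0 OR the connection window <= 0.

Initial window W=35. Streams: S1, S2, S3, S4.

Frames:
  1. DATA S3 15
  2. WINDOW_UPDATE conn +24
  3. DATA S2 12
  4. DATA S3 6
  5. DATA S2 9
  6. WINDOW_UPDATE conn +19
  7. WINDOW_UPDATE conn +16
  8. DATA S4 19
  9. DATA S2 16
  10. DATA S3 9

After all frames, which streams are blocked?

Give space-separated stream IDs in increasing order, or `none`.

Answer: S2

Derivation:
Op 1: conn=20 S1=35 S2=35 S3=20 S4=35 blocked=[]
Op 2: conn=44 S1=35 S2=35 S3=20 S4=35 blocked=[]
Op 3: conn=32 S1=35 S2=23 S3=20 S4=35 blocked=[]
Op 4: conn=26 S1=35 S2=23 S3=14 S4=35 blocked=[]
Op 5: conn=17 S1=35 S2=14 S3=14 S4=35 blocked=[]
Op 6: conn=36 S1=35 S2=14 S3=14 S4=35 blocked=[]
Op 7: conn=52 S1=35 S2=14 S3=14 S4=35 blocked=[]
Op 8: conn=33 S1=35 S2=14 S3=14 S4=16 blocked=[]
Op 9: conn=17 S1=35 S2=-2 S3=14 S4=16 blocked=[2]
Op 10: conn=8 S1=35 S2=-2 S3=5 S4=16 blocked=[2]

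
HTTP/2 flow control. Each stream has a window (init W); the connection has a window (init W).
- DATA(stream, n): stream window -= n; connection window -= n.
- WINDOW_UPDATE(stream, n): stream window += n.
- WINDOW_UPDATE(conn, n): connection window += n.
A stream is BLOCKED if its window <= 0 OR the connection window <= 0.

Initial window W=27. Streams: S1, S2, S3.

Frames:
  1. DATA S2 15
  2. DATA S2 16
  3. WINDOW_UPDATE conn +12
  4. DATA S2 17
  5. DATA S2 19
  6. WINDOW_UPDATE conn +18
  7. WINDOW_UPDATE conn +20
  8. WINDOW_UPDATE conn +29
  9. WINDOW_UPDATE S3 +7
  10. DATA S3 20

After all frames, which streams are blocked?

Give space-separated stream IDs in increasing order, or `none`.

Answer: S2

Derivation:
Op 1: conn=12 S1=27 S2=12 S3=27 blocked=[]
Op 2: conn=-4 S1=27 S2=-4 S3=27 blocked=[1, 2, 3]
Op 3: conn=8 S1=27 S2=-4 S3=27 blocked=[2]
Op 4: conn=-9 S1=27 S2=-21 S3=27 blocked=[1, 2, 3]
Op 5: conn=-28 S1=27 S2=-40 S3=27 blocked=[1, 2, 3]
Op 6: conn=-10 S1=27 S2=-40 S3=27 blocked=[1, 2, 3]
Op 7: conn=10 S1=27 S2=-40 S3=27 blocked=[2]
Op 8: conn=39 S1=27 S2=-40 S3=27 blocked=[2]
Op 9: conn=39 S1=27 S2=-40 S3=34 blocked=[2]
Op 10: conn=19 S1=27 S2=-40 S3=14 blocked=[2]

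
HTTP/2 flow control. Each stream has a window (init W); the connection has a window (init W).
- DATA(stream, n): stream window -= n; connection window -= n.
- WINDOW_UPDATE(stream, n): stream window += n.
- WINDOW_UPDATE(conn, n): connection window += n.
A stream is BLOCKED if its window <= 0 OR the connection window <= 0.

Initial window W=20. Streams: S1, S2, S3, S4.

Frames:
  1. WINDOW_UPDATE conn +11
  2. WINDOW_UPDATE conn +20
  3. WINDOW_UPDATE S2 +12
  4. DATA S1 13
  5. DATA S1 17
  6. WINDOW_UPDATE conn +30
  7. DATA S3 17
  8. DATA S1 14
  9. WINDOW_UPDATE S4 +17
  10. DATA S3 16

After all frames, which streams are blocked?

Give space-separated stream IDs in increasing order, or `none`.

Op 1: conn=31 S1=20 S2=20 S3=20 S4=20 blocked=[]
Op 2: conn=51 S1=20 S2=20 S3=20 S4=20 blocked=[]
Op 3: conn=51 S1=20 S2=32 S3=20 S4=20 blocked=[]
Op 4: conn=38 S1=7 S2=32 S3=20 S4=20 blocked=[]
Op 5: conn=21 S1=-10 S2=32 S3=20 S4=20 blocked=[1]
Op 6: conn=51 S1=-10 S2=32 S3=20 S4=20 blocked=[1]
Op 7: conn=34 S1=-10 S2=32 S3=3 S4=20 blocked=[1]
Op 8: conn=20 S1=-24 S2=32 S3=3 S4=20 blocked=[1]
Op 9: conn=20 S1=-24 S2=32 S3=3 S4=37 blocked=[1]
Op 10: conn=4 S1=-24 S2=32 S3=-13 S4=37 blocked=[1, 3]

Answer: S1 S3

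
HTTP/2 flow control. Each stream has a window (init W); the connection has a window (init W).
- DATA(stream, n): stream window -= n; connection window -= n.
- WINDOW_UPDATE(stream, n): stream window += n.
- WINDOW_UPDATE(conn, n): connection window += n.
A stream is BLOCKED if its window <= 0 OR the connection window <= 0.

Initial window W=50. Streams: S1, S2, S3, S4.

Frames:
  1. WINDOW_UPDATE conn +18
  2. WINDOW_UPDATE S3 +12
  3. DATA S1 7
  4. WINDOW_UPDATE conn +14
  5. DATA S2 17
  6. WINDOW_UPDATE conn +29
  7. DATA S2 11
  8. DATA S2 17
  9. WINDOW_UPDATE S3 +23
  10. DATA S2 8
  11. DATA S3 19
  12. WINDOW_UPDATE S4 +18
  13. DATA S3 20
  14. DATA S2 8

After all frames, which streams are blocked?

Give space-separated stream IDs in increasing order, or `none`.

Op 1: conn=68 S1=50 S2=50 S3=50 S4=50 blocked=[]
Op 2: conn=68 S1=50 S2=50 S3=62 S4=50 blocked=[]
Op 3: conn=61 S1=43 S2=50 S3=62 S4=50 blocked=[]
Op 4: conn=75 S1=43 S2=50 S3=62 S4=50 blocked=[]
Op 5: conn=58 S1=43 S2=33 S3=62 S4=50 blocked=[]
Op 6: conn=87 S1=43 S2=33 S3=62 S4=50 blocked=[]
Op 7: conn=76 S1=43 S2=22 S3=62 S4=50 blocked=[]
Op 8: conn=59 S1=43 S2=5 S3=62 S4=50 blocked=[]
Op 9: conn=59 S1=43 S2=5 S3=85 S4=50 blocked=[]
Op 10: conn=51 S1=43 S2=-3 S3=85 S4=50 blocked=[2]
Op 11: conn=32 S1=43 S2=-3 S3=66 S4=50 blocked=[2]
Op 12: conn=32 S1=43 S2=-3 S3=66 S4=68 blocked=[2]
Op 13: conn=12 S1=43 S2=-3 S3=46 S4=68 blocked=[2]
Op 14: conn=4 S1=43 S2=-11 S3=46 S4=68 blocked=[2]

Answer: S2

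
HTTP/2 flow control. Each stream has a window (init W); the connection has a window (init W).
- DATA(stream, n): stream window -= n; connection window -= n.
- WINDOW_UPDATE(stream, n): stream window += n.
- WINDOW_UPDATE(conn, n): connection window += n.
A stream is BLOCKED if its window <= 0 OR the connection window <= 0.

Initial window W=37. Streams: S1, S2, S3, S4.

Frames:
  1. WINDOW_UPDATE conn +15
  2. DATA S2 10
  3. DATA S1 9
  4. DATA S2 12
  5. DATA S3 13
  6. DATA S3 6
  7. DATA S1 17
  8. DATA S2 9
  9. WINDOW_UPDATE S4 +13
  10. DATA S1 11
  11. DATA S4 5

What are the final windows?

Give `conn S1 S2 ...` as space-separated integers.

Answer: -40 0 6 18 45

Derivation:
Op 1: conn=52 S1=37 S2=37 S3=37 S4=37 blocked=[]
Op 2: conn=42 S1=37 S2=27 S3=37 S4=37 blocked=[]
Op 3: conn=33 S1=28 S2=27 S3=37 S4=37 blocked=[]
Op 4: conn=21 S1=28 S2=15 S3=37 S4=37 blocked=[]
Op 5: conn=8 S1=28 S2=15 S3=24 S4=37 blocked=[]
Op 6: conn=2 S1=28 S2=15 S3=18 S4=37 blocked=[]
Op 7: conn=-15 S1=11 S2=15 S3=18 S4=37 blocked=[1, 2, 3, 4]
Op 8: conn=-24 S1=11 S2=6 S3=18 S4=37 blocked=[1, 2, 3, 4]
Op 9: conn=-24 S1=11 S2=6 S3=18 S4=50 blocked=[1, 2, 3, 4]
Op 10: conn=-35 S1=0 S2=6 S3=18 S4=50 blocked=[1, 2, 3, 4]
Op 11: conn=-40 S1=0 S2=6 S3=18 S4=45 blocked=[1, 2, 3, 4]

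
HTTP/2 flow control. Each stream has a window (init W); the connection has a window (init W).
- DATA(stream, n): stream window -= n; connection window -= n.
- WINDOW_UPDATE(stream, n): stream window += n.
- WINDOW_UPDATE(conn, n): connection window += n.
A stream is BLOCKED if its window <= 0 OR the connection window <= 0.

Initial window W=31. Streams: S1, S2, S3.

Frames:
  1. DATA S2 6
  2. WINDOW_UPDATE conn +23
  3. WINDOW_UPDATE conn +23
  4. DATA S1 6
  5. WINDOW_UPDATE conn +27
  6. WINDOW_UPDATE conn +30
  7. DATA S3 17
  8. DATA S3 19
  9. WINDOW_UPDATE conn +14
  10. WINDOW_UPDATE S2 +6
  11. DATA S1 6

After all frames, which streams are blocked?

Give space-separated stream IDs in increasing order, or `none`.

Op 1: conn=25 S1=31 S2=25 S3=31 blocked=[]
Op 2: conn=48 S1=31 S2=25 S3=31 blocked=[]
Op 3: conn=71 S1=31 S2=25 S3=31 blocked=[]
Op 4: conn=65 S1=25 S2=25 S3=31 blocked=[]
Op 5: conn=92 S1=25 S2=25 S3=31 blocked=[]
Op 6: conn=122 S1=25 S2=25 S3=31 blocked=[]
Op 7: conn=105 S1=25 S2=25 S3=14 blocked=[]
Op 8: conn=86 S1=25 S2=25 S3=-5 blocked=[3]
Op 9: conn=100 S1=25 S2=25 S3=-5 blocked=[3]
Op 10: conn=100 S1=25 S2=31 S3=-5 blocked=[3]
Op 11: conn=94 S1=19 S2=31 S3=-5 blocked=[3]

Answer: S3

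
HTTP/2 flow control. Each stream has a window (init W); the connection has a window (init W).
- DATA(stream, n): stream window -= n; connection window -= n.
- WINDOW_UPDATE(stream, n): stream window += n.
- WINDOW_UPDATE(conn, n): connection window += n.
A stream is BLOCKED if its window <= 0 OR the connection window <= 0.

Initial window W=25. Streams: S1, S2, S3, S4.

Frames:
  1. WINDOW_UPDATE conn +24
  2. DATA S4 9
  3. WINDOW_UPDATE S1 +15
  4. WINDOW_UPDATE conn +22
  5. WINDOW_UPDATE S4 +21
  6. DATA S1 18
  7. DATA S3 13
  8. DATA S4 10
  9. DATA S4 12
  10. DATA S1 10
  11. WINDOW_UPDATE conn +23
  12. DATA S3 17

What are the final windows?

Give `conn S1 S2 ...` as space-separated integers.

Op 1: conn=49 S1=25 S2=25 S3=25 S4=25 blocked=[]
Op 2: conn=40 S1=25 S2=25 S3=25 S4=16 blocked=[]
Op 3: conn=40 S1=40 S2=25 S3=25 S4=16 blocked=[]
Op 4: conn=62 S1=40 S2=25 S3=25 S4=16 blocked=[]
Op 5: conn=62 S1=40 S2=25 S3=25 S4=37 blocked=[]
Op 6: conn=44 S1=22 S2=25 S3=25 S4=37 blocked=[]
Op 7: conn=31 S1=22 S2=25 S3=12 S4=37 blocked=[]
Op 8: conn=21 S1=22 S2=25 S3=12 S4=27 blocked=[]
Op 9: conn=9 S1=22 S2=25 S3=12 S4=15 blocked=[]
Op 10: conn=-1 S1=12 S2=25 S3=12 S4=15 blocked=[1, 2, 3, 4]
Op 11: conn=22 S1=12 S2=25 S3=12 S4=15 blocked=[]
Op 12: conn=5 S1=12 S2=25 S3=-5 S4=15 blocked=[3]

Answer: 5 12 25 -5 15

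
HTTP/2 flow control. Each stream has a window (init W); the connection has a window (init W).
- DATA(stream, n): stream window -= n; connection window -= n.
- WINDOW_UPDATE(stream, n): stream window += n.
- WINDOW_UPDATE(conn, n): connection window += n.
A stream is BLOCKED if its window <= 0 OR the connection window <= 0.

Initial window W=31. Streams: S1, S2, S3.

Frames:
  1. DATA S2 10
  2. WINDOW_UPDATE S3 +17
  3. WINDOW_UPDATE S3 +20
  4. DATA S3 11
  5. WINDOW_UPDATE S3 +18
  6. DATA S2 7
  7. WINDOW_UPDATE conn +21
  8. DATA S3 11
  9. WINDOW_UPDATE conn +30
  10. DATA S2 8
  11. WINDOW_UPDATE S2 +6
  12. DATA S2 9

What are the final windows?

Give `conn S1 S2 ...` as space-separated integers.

Answer: 26 31 3 64

Derivation:
Op 1: conn=21 S1=31 S2=21 S3=31 blocked=[]
Op 2: conn=21 S1=31 S2=21 S3=48 blocked=[]
Op 3: conn=21 S1=31 S2=21 S3=68 blocked=[]
Op 4: conn=10 S1=31 S2=21 S3=57 blocked=[]
Op 5: conn=10 S1=31 S2=21 S3=75 blocked=[]
Op 6: conn=3 S1=31 S2=14 S3=75 blocked=[]
Op 7: conn=24 S1=31 S2=14 S3=75 blocked=[]
Op 8: conn=13 S1=31 S2=14 S3=64 blocked=[]
Op 9: conn=43 S1=31 S2=14 S3=64 blocked=[]
Op 10: conn=35 S1=31 S2=6 S3=64 blocked=[]
Op 11: conn=35 S1=31 S2=12 S3=64 blocked=[]
Op 12: conn=26 S1=31 S2=3 S3=64 blocked=[]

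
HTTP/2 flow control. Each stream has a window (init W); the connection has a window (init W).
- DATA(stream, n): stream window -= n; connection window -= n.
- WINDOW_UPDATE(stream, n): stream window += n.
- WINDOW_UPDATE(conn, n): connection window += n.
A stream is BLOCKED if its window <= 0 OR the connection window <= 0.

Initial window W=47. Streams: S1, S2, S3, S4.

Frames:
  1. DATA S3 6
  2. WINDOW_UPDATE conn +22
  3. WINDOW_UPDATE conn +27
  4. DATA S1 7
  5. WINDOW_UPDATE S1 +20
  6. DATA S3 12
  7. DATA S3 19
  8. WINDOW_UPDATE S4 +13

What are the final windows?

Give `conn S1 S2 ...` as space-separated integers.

Answer: 52 60 47 10 60

Derivation:
Op 1: conn=41 S1=47 S2=47 S3=41 S4=47 blocked=[]
Op 2: conn=63 S1=47 S2=47 S3=41 S4=47 blocked=[]
Op 3: conn=90 S1=47 S2=47 S3=41 S4=47 blocked=[]
Op 4: conn=83 S1=40 S2=47 S3=41 S4=47 blocked=[]
Op 5: conn=83 S1=60 S2=47 S3=41 S4=47 blocked=[]
Op 6: conn=71 S1=60 S2=47 S3=29 S4=47 blocked=[]
Op 7: conn=52 S1=60 S2=47 S3=10 S4=47 blocked=[]
Op 8: conn=52 S1=60 S2=47 S3=10 S4=60 blocked=[]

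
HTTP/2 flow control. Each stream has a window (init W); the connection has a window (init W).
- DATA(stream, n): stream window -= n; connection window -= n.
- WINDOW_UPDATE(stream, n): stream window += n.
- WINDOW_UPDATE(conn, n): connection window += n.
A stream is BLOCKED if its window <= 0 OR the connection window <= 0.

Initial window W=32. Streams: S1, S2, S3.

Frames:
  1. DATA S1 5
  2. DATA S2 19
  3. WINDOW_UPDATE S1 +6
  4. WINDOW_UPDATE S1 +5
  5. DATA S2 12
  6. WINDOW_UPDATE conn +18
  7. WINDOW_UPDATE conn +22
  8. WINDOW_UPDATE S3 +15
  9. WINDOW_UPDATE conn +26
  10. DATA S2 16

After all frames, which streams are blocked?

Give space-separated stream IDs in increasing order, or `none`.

Answer: S2

Derivation:
Op 1: conn=27 S1=27 S2=32 S3=32 blocked=[]
Op 2: conn=8 S1=27 S2=13 S3=32 blocked=[]
Op 3: conn=8 S1=33 S2=13 S3=32 blocked=[]
Op 4: conn=8 S1=38 S2=13 S3=32 blocked=[]
Op 5: conn=-4 S1=38 S2=1 S3=32 blocked=[1, 2, 3]
Op 6: conn=14 S1=38 S2=1 S3=32 blocked=[]
Op 7: conn=36 S1=38 S2=1 S3=32 blocked=[]
Op 8: conn=36 S1=38 S2=1 S3=47 blocked=[]
Op 9: conn=62 S1=38 S2=1 S3=47 blocked=[]
Op 10: conn=46 S1=38 S2=-15 S3=47 blocked=[2]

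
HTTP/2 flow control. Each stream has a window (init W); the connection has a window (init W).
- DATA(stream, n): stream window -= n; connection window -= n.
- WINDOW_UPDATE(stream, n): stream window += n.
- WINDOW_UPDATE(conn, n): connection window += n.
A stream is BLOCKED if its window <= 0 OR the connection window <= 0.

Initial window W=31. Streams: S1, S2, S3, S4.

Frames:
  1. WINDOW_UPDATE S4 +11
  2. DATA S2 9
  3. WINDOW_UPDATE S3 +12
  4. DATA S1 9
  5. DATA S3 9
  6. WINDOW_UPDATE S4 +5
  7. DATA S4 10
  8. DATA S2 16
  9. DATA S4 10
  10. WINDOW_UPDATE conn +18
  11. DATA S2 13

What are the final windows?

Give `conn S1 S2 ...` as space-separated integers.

Answer: -27 22 -7 34 27

Derivation:
Op 1: conn=31 S1=31 S2=31 S3=31 S4=42 blocked=[]
Op 2: conn=22 S1=31 S2=22 S3=31 S4=42 blocked=[]
Op 3: conn=22 S1=31 S2=22 S3=43 S4=42 blocked=[]
Op 4: conn=13 S1=22 S2=22 S3=43 S4=42 blocked=[]
Op 5: conn=4 S1=22 S2=22 S3=34 S4=42 blocked=[]
Op 6: conn=4 S1=22 S2=22 S3=34 S4=47 blocked=[]
Op 7: conn=-6 S1=22 S2=22 S3=34 S4=37 blocked=[1, 2, 3, 4]
Op 8: conn=-22 S1=22 S2=6 S3=34 S4=37 blocked=[1, 2, 3, 4]
Op 9: conn=-32 S1=22 S2=6 S3=34 S4=27 blocked=[1, 2, 3, 4]
Op 10: conn=-14 S1=22 S2=6 S3=34 S4=27 blocked=[1, 2, 3, 4]
Op 11: conn=-27 S1=22 S2=-7 S3=34 S4=27 blocked=[1, 2, 3, 4]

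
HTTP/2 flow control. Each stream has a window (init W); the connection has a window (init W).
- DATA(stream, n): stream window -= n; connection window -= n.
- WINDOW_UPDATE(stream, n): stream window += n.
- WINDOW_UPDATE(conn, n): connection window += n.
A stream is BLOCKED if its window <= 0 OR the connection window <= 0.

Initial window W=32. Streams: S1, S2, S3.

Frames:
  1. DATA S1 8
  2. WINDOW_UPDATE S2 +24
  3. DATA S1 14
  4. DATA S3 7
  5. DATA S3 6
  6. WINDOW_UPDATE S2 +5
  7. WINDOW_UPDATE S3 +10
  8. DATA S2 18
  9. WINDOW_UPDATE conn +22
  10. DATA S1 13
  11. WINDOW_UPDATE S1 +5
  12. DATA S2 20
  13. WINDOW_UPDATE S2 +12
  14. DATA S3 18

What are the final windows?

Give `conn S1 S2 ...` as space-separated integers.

Op 1: conn=24 S1=24 S2=32 S3=32 blocked=[]
Op 2: conn=24 S1=24 S2=56 S3=32 blocked=[]
Op 3: conn=10 S1=10 S2=56 S3=32 blocked=[]
Op 4: conn=3 S1=10 S2=56 S3=25 blocked=[]
Op 5: conn=-3 S1=10 S2=56 S3=19 blocked=[1, 2, 3]
Op 6: conn=-3 S1=10 S2=61 S3=19 blocked=[1, 2, 3]
Op 7: conn=-3 S1=10 S2=61 S3=29 blocked=[1, 2, 3]
Op 8: conn=-21 S1=10 S2=43 S3=29 blocked=[1, 2, 3]
Op 9: conn=1 S1=10 S2=43 S3=29 blocked=[]
Op 10: conn=-12 S1=-3 S2=43 S3=29 blocked=[1, 2, 3]
Op 11: conn=-12 S1=2 S2=43 S3=29 blocked=[1, 2, 3]
Op 12: conn=-32 S1=2 S2=23 S3=29 blocked=[1, 2, 3]
Op 13: conn=-32 S1=2 S2=35 S3=29 blocked=[1, 2, 3]
Op 14: conn=-50 S1=2 S2=35 S3=11 blocked=[1, 2, 3]

Answer: -50 2 35 11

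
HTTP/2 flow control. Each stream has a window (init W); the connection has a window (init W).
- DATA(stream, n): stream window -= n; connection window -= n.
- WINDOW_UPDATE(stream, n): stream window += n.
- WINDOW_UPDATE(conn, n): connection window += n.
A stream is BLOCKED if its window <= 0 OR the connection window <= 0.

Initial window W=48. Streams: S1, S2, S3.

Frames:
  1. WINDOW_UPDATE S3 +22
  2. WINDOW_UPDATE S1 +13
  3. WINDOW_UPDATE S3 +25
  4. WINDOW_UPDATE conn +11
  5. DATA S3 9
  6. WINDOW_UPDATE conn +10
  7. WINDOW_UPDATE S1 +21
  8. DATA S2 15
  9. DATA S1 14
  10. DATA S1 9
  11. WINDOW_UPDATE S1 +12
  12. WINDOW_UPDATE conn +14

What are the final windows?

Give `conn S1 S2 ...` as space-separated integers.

Answer: 36 71 33 86

Derivation:
Op 1: conn=48 S1=48 S2=48 S3=70 blocked=[]
Op 2: conn=48 S1=61 S2=48 S3=70 blocked=[]
Op 3: conn=48 S1=61 S2=48 S3=95 blocked=[]
Op 4: conn=59 S1=61 S2=48 S3=95 blocked=[]
Op 5: conn=50 S1=61 S2=48 S3=86 blocked=[]
Op 6: conn=60 S1=61 S2=48 S3=86 blocked=[]
Op 7: conn=60 S1=82 S2=48 S3=86 blocked=[]
Op 8: conn=45 S1=82 S2=33 S3=86 blocked=[]
Op 9: conn=31 S1=68 S2=33 S3=86 blocked=[]
Op 10: conn=22 S1=59 S2=33 S3=86 blocked=[]
Op 11: conn=22 S1=71 S2=33 S3=86 blocked=[]
Op 12: conn=36 S1=71 S2=33 S3=86 blocked=[]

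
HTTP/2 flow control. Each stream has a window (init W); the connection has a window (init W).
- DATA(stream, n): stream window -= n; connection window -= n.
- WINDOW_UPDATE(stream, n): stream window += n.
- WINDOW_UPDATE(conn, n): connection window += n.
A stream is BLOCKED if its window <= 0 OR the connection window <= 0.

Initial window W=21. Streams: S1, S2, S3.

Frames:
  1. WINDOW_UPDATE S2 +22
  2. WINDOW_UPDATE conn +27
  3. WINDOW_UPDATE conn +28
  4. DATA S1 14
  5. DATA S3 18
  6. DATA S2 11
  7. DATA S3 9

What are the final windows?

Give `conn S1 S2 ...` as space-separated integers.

Answer: 24 7 32 -6

Derivation:
Op 1: conn=21 S1=21 S2=43 S3=21 blocked=[]
Op 2: conn=48 S1=21 S2=43 S3=21 blocked=[]
Op 3: conn=76 S1=21 S2=43 S3=21 blocked=[]
Op 4: conn=62 S1=7 S2=43 S3=21 blocked=[]
Op 5: conn=44 S1=7 S2=43 S3=3 blocked=[]
Op 6: conn=33 S1=7 S2=32 S3=3 blocked=[]
Op 7: conn=24 S1=7 S2=32 S3=-6 blocked=[3]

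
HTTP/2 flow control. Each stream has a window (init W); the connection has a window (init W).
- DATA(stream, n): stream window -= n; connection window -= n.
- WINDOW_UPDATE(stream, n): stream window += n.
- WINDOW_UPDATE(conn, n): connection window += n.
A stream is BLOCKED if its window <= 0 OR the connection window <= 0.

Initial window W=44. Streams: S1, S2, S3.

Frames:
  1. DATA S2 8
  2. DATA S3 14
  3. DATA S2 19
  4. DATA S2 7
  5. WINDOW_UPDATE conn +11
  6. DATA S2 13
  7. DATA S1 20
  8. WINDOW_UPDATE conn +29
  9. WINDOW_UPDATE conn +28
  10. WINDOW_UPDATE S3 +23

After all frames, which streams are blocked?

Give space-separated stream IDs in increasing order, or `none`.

Answer: S2

Derivation:
Op 1: conn=36 S1=44 S2=36 S3=44 blocked=[]
Op 2: conn=22 S1=44 S2=36 S3=30 blocked=[]
Op 3: conn=3 S1=44 S2=17 S3=30 blocked=[]
Op 4: conn=-4 S1=44 S2=10 S3=30 blocked=[1, 2, 3]
Op 5: conn=7 S1=44 S2=10 S3=30 blocked=[]
Op 6: conn=-6 S1=44 S2=-3 S3=30 blocked=[1, 2, 3]
Op 7: conn=-26 S1=24 S2=-3 S3=30 blocked=[1, 2, 3]
Op 8: conn=3 S1=24 S2=-3 S3=30 blocked=[2]
Op 9: conn=31 S1=24 S2=-3 S3=30 blocked=[2]
Op 10: conn=31 S1=24 S2=-3 S3=53 blocked=[2]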